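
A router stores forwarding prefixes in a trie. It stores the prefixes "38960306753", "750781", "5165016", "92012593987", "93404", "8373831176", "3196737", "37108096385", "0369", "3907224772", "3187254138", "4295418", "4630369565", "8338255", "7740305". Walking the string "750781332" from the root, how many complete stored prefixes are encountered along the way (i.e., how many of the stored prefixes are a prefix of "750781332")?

Traverse "750781332" character by character; count nodes along the way that are marked as word ends.
Prefixes of the query that are stored words: "750781"
Count: 1

1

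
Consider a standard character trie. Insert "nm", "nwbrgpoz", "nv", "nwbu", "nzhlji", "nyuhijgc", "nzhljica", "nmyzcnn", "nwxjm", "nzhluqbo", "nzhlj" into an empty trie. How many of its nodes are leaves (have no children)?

8

Leaves are exactly the stored words that no other stored word extends.
Those words: "nmyzcnn", "nv", "nwbrgpoz", "nwbu", "nwxjm", "nyuhijgc", "nzhljica", "nzhluqbo"
Leaf count: 8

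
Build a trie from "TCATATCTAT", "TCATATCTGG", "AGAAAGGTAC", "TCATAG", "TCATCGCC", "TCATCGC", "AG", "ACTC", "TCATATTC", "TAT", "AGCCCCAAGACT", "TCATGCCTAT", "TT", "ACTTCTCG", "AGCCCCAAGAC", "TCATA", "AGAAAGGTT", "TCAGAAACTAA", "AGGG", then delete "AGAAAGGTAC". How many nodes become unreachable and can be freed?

2

After clearing the end-marker at "AGAAAGGTAC", prune upward until reaching a node still needed by another word.
The suffix "AC" (2 nodes) is used only by "AGAAAGGTAC"; the node for "AGAAAGGT" still has the child "T", so pruning stops there.
Nodes removed: 2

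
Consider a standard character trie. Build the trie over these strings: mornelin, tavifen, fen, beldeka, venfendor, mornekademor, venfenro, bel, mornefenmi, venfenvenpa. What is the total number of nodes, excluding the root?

Trace insertions, counting only characters that open a new branch:
  "mornelin" → 8 new (m, o, r, n, e, l, i, n)
  "tavifen" → 7 new (t, a, v, i, f, e, n)
  "fen" → 3 new (f, e, n)
  "beldeka" → 7 new (b, e, l, d, e, k, a)
  "venfendor" → 9 new (v, e, n, f, e, n, d, o, r)
  "mornekademor" → prefix "morne" already present; 7 new (k, a, d, e, m, o, r)
  "venfenro" → prefix "venfen" already present; 2 new (r, o)
  "bel" → prefix "bel" already present; 0 new (none)
  "mornefenmi" → prefix "morne" already present; 5 new (f, e, n, m, i)
  "venfenvenpa" → prefix "venfen" already present; 5 new (v, e, n, p, a)
Total nodes = 8 + 7 + 3 + 7 + 9 + 7 + 2 + 0 + 5 + 5 = 53

53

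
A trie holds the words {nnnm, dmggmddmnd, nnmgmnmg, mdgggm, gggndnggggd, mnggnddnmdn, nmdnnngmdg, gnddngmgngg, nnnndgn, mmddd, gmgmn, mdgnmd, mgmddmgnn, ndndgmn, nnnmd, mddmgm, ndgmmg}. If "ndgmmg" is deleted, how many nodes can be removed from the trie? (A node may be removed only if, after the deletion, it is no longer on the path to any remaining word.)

A node on "ndgmmg"'s path can go only if nothing else ends at it or branches off below it.
The suffix "gmmg" (4 nodes) is used only by "ndgmmg"; the node for "nd" still has the child "n", so pruning stops there.
Nodes removed: 4

4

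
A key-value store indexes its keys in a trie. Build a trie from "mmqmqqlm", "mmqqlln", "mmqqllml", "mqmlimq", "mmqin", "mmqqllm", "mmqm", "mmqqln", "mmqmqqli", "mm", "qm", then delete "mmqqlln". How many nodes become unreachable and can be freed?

1

After clearing the end-marker at "mmqqlln", prune upward until reaching a node still needed by another word.
The suffix "n" (1 node) is used only by "mmqqlln"; the node for "mmqqll" still has the child "m", so pruning stops there.
Nodes removed: 1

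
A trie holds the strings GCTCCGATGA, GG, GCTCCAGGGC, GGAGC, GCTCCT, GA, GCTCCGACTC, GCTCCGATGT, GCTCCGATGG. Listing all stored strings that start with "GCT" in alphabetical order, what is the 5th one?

GCTCCGATGT

Words with prefix "GCT", in lexicographic order: "GCTCCAGGGC", "GCTCCGACTC", "GCTCCGATGA", "GCTCCGATGG", "GCTCCGATGT", "GCTCCT"
The 5th is GCTCCGATGT.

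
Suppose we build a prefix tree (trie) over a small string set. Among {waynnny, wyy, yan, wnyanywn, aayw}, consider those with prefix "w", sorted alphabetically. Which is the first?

waynnny

DFS of the "w" subtree visits, in order: "waynnny", "wnyanywn", "wyy"
The 1st is waynnny.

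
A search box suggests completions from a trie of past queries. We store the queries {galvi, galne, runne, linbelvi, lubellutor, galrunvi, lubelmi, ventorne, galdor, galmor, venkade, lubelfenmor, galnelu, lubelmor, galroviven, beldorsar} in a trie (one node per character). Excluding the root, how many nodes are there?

79

Count nodes per top-level branch (shared prefixes stored once):
  'b'-branch (beldorsar): 9 nodes
  'g'-branch (galdor, galmor, galne, galnelu, galroviven, galrunvi, galvi): 26 nodes
  'l'-branch (linbelvi, lubelfenmor, lubellutor, lubelmi, lubelmor): 27 nodes
  'r'-branch (runne): 5 nodes
  'v'-branch (venkade, ventorne): 12 nodes
Sum: 79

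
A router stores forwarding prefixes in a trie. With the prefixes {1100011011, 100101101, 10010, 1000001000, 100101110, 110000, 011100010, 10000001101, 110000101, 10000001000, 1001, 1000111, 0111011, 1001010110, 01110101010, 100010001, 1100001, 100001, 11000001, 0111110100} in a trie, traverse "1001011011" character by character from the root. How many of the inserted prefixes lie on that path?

Walk "1001011011" from the root; an end-of-word marker is hit whenever a stored word is a prefix of "1001011011".
Prefixes of the query that are stored words: "1001", "10010", "100101101"
Count: 3

3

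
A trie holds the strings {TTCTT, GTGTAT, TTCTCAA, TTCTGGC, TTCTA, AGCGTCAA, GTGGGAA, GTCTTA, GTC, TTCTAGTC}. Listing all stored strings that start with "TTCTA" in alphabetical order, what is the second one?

TTCTAGTC

Filter for "TTCTA…" and sort: "TTCTA", "TTCTAGTC"
The 2nd is TTCTAGTC.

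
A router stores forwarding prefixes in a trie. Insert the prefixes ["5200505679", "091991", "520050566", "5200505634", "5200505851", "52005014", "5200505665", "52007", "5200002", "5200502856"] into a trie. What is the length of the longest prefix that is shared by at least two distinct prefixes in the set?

9

Equivalently: take the maximum, over all pairs, of their longest common prefix length.
e.g. "520050566" and "5200505665" share the prefix "520050566" of length 9; no pair shares a longer one.
Longest shared-prefix length: 9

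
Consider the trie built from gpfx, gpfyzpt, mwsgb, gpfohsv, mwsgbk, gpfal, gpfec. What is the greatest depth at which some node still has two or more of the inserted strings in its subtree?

The deepest shared node is where two words last agree before diverging.
"mwsgb" and "mwsgbk" agree on "mwsgb" (5 characters) before diverging; nothing deeper is shared.
Longest shared-prefix length: 5

5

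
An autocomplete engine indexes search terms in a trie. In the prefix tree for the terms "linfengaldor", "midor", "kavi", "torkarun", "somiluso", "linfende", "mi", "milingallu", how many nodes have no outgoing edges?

A leaf is a node with no children — equivalently, the end of a word that is not a proper prefix of any other stored word.
Those words: "kavi", "linfende", "linfengaldor", "midor", "milingallu", "somiluso", "torkarun"
Leaf count: 7

7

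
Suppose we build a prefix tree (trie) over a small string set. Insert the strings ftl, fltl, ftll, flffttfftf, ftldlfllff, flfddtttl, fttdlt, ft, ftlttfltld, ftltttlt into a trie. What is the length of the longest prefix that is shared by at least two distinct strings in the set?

5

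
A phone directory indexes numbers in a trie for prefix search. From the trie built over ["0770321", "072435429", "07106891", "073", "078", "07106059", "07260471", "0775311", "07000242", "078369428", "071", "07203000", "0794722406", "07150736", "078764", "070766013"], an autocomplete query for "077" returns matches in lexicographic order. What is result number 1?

0770321

Filter for "077…" and sort: "0770321", "0775311"
Position 1: 0770321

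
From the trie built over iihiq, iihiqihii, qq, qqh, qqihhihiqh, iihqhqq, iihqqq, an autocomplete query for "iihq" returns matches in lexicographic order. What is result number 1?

iihqhqq

DFS of the "iihq" subtree visits, in order: "iihqhqq", "iihqqq"
Position 1: iihqhqq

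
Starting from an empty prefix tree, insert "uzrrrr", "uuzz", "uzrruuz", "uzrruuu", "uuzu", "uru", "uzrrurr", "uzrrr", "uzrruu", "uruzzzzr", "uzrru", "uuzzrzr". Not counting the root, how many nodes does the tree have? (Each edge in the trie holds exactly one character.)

26

Insert word by word; a character creates a node only if that edge doesn't already exist:
  "uzrrrr" → 6 new (u, z, r, r, r, r)
  "uuzz" → prefix "u" already present; 3 new (u, z, z)
  "uzrruuz" → prefix "uzrr" already present; 3 new (u, u, z)
  "uzrruuu" → prefix "uzrruu" already present; 1 new (u)
  "uuzu" → prefix "uuz" already present; 1 new (u)
  "uru" → prefix "u" already present; 2 new (r, u)
  "uzrrurr" → prefix "uzrru" already present; 2 new (r, r)
  "uzrrr" → prefix "uzrrr" already present; 0 new (none)
  "uzrruu" → prefix "uzrruu" already present; 0 new (none)
  "uruzzzzr" → prefix "uru" already present; 5 new (z, z, z, z, r)
  "uzrru" → prefix "uzrru" already present; 0 new (none)
  "uuzzrzr" → prefix "uuzz" already present; 3 new (r, z, r)
Total nodes = 6 + 3 + 3 + 1 + 1 + 2 + 2 + 0 + 0 + 5 + 0 + 3 = 26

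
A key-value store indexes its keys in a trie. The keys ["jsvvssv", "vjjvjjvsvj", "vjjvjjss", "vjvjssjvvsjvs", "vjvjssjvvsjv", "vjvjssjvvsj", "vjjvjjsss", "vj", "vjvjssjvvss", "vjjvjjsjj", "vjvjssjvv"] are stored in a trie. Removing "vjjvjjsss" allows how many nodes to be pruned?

A node on "vjjvjjsss"'s path can go only if nothing else ends at it or branches off below it.
The suffix "s" (1 node) is used only by "vjjvjjsss"; "vjjvjjss" is itself a stored word, so pruning stops there.
Nodes removed: 1

1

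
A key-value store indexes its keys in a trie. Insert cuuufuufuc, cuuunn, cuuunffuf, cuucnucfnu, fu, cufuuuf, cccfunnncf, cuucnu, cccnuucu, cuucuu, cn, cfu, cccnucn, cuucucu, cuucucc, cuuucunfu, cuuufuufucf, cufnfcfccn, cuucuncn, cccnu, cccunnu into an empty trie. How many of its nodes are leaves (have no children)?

Leaves are exactly the stored words that no other stored word extends.
Those words: "cccfunnncf", "cccnucn", "cccnuucu", "cccunnu", "cfu", "cn", "cufnfcfccn", "cufuuuf", "cuucnucfnu", "cuucucc", "cuucucu", "cuucuncn", "cuucuu", "cuuucunfu", "cuuufuufucf", "cuuunffuf", "cuuunn", "fu"
Leaf count: 18

18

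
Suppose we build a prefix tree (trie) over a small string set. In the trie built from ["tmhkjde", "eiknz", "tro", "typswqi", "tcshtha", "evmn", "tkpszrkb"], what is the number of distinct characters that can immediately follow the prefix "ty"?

The children of the "ty" node are the distinct next characters among strings starting with "ty".
Distinct next characters after "ty": p.
That node has 1 child edge.

1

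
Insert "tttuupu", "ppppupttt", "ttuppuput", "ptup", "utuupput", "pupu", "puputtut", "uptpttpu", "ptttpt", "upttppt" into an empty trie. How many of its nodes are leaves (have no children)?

9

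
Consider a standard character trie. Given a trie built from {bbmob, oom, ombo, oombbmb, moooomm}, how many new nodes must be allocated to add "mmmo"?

3

The longest prefix of "mmmo" already in the trie is "m" (length 1).
New nodes needed: |"mmmo"| − 1 = 4 − 1 = 3.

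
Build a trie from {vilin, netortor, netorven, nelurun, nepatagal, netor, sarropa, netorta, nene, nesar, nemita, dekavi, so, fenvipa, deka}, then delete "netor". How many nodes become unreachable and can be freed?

Walk "netor" from the leaf back toward the root, removing each node that no remaining word uses.
Every node on "netor" is still needed (e.g. by "netortor"), so nothing is freed.
Nodes removed: 0

0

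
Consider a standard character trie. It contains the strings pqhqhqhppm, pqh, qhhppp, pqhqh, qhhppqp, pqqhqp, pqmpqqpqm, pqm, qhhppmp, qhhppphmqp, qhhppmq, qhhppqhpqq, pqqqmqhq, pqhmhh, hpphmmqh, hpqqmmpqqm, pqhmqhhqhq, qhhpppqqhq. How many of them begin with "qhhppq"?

Traverse to the node for "qhhppq", then collect every word in that subtree.
Matches: "qhhppqhpqq", "qhhppqp"
Count: 2

2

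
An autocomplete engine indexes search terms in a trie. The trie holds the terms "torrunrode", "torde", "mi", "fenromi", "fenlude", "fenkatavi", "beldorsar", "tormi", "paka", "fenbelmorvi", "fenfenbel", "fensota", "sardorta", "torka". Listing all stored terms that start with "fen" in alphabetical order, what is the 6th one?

Filter for "fen…" and sort: "fenbelmorvi", "fenfenbel", "fenkatavi", "fenlude", "fenromi", "fensota"
Position 6: fensota

fensota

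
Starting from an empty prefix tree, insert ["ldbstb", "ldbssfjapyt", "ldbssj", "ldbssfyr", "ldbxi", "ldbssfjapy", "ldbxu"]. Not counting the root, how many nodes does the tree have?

Trie structure (* marks end of a word):
(root)
└─ l
   └─ d
      └─ b
         ├─ s
         │  ├─ s
         │  │  ├─ f
         │  │  │  ├─ j
         │  │  │  │  └─ a
         │  │  │  │     └─ p
         │  │  │  │        └─ y *
         │  │  │  │           └─ t *
         │  │  │  └─ y
         │  │  │     └─ r *
         │  │  └─ j *
         │  └─ t
         │     └─ b *
         └─ x
            ├─ i *
            └─ u *
Counting every labelled node above: 19.

19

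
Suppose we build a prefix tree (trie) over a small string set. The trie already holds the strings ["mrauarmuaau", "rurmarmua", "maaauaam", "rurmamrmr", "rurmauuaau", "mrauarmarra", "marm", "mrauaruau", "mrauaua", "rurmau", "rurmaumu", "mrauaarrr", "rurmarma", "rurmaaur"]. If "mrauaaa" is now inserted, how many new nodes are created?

Walking "mrauaaa" from the root, the first 6 characters ("mrauaa") follow existing edges; "a" is the first miss.
New nodes needed: |"mrauaaa"| − 6 = 7 − 6 = 1.

1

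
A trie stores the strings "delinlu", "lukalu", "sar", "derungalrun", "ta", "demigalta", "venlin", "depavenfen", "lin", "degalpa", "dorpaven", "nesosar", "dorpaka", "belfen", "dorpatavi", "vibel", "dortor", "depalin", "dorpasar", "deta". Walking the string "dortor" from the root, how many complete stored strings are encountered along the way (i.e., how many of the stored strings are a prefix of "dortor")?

1

Walk "dortor" from the root; an end-of-word marker is hit whenever a stored word is a prefix of "dortor".
Prefixes of the query that are stored words: "dortor"
Count: 1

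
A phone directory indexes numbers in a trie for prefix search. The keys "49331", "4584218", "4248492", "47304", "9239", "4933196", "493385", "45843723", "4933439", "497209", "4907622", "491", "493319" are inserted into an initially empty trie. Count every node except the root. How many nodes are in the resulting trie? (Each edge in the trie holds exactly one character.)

Insert word by word; a character creates a node only if that edge doesn't already exist:
  "49331" → 5 new (4, 9, 3, 3, 1)
  "4584218" → prefix "4" already present; 6 new (5, 8, 4, 2, 1, 8)
  "4248492" → prefix "4" already present; 6 new (2, 4, 8, 4, 9, 2)
  "47304" → prefix "4" already present; 4 new (7, 3, 0, 4)
  "9239" → 4 new (9, 2, 3, 9)
  "4933196" → prefix "49331" already present; 2 new (9, 6)
  "493385" → prefix "4933" already present; 2 new (8, 5)
  "45843723" → prefix "4584" already present; 4 new (3, 7, 2, 3)
  "4933439" → prefix "4933" already present; 3 new (4, 3, 9)
  "497209" → prefix "49" already present; 4 new (7, 2, 0, 9)
  "4907622" → prefix "49" already present; 5 new (0, 7, 6, 2, 2)
  "491" → prefix "49" already present; 1 new (1)
  "493319" → prefix "493319" already present; 0 new (none)
Total nodes = 5 + 6 + 6 + 4 + 4 + 2 + 2 + 4 + 3 + 4 + 5 + 1 + 0 = 46

46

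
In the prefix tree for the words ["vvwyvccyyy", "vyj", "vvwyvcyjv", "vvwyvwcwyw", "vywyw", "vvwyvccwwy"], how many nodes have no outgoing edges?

A leaf is a node with no children — equivalently, the end of a word that is not a proper prefix of any other stored word.
Those words: "vvwyvccwwy", "vvwyvccyyy", "vvwyvcyjv", "vvwyvwcwyw", "vyj", "vywyw"
Leaf count: 6

6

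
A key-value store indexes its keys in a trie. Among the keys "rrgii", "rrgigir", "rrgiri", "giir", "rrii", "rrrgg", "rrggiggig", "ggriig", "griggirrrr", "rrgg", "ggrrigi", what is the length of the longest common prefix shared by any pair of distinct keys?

Look for the deepest trie node that still has at least two words in its subtree.
e.g. "rrgg" and "rrggiggig" share the prefix "rrgg" of length 4; no pair shares a longer one.
Longest shared-prefix length: 4

4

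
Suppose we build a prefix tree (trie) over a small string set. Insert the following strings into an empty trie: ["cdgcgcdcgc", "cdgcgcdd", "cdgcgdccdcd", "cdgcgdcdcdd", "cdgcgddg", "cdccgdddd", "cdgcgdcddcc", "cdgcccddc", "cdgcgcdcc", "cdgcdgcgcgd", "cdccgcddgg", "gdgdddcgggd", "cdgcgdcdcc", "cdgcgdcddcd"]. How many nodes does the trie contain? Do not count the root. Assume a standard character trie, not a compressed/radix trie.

Trace insertions, counting only characters that open a new branch:
  "cdgcgcdcgc" → 10 new (c, d, g, c, g, c, d, c, g, c)
  "cdgcgcdd" → prefix "cdgcgcd" already present; 1 new (d)
  "cdgcgdccdcd" → prefix "cdgcg" already present; 6 new (d, c, c, d, c, d)
  "cdgcgdcdcdd" → prefix "cdgcgdc" already present; 4 new (d, c, d, d)
  "cdgcgddg" → prefix "cdgcgd" already present; 2 new (d, g)
  "cdccgdddd" → prefix "cd" already present; 7 new (c, c, g, d, d, d, d)
  "cdgcgdcddcc" → prefix "cdgcgdcd" already present; 3 new (d, c, c)
  "cdgcccddc" → prefix "cdgc" already present; 5 new (c, c, d, d, c)
  "cdgcgcdcc" → prefix "cdgcgcdc" already present; 1 new (c)
  "cdgcdgcgcgd" → prefix "cdgc" already present; 7 new (d, g, c, g, c, g, d)
  "cdccgcddgg" → prefix "cdccg" already present; 5 new (c, d, d, g, g)
  "gdgdddcgggd" → 11 new (g, d, g, d, d, d, c, g, g, g, d)
  "cdgcgdcdcc" → prefix "cdgcgdcdc" already present; 1 new (c)
  "cdgcgdcddcd" → prefix "cdgcgdcddc" already present; 1 new (d)
Total nodes = 10 + 1 + 6 + 4 + 2 + 7 + 3 + 5 + 1 + 7 + 5 + 11 + 1 + 1 = 64

64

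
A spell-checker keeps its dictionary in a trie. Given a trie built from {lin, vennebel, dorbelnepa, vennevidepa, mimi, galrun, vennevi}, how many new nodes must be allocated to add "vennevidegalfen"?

6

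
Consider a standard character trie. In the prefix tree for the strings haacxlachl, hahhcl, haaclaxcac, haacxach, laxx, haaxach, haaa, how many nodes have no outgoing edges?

7

Leaves are exactly the stored words that no other stored word extends.
Those words: "haaa", "haaclaxcac", "haacxach", "haacxlachl", "haaxach", "hahhcl", "laxx"
Leaf count: 7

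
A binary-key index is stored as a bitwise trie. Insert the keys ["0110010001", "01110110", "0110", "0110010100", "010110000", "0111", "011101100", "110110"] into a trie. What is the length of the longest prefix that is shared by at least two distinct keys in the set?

Look for the deepest trie node that still has at least two words in its subtree.
"01110110" and "011101100" agree on "01110110" (8 characters) before diverging; nothing deeper is shared.
Longest shared-prefix length: 8

8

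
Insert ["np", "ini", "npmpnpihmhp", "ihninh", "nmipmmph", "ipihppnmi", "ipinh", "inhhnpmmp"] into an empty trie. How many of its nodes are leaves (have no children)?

Leaves are exactly the stored words that no other stored word extends.
Those words: "ihninh", "inhhnpmmp", "ini", "ipihppnmi", "ipinh", "nmipmmph", "npmpnpihmhp"
Leaf count: 7

7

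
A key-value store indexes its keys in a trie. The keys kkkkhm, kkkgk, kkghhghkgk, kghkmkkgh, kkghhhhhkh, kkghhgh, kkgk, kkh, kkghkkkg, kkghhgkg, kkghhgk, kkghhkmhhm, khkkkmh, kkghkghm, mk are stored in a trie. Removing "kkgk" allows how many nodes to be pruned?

1

A node on "kkgk"'s path can go only if nothing else ends at it or branches off below it.
The suffix "k" (1 node) is used only by "kkgk"; the node for "kkg" still has the child "h", so pruning stops there.
Nodes removed: 1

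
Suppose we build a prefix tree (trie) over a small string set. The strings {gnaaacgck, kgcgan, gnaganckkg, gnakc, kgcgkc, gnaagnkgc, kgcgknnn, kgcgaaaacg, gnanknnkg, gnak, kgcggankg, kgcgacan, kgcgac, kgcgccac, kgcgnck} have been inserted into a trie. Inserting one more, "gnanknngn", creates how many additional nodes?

2

"gnanknn" is already a path in the trie; the remaining "gn" must be added.
So 9 − 7 = 2 new nodes.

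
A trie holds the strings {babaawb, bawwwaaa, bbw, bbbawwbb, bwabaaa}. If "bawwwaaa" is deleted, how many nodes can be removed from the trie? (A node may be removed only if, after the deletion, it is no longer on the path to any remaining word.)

6

A node on "bawwwaaa"'s path can go only if nothing else ends at it or branches off below it.
The suffix "wwwaaa" (6 nodes) is used only by "bawwwaaa"; the node for "ba" still has the child "b", so pruning stops there.
Nodes removed: 6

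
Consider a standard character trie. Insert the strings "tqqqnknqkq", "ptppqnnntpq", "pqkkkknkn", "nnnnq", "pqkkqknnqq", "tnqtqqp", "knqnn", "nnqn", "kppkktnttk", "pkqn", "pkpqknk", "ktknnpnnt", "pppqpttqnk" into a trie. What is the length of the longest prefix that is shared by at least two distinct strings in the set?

4

Equivalently: take the maximum, over all pairs, of their longest common prefix length.
e.g. "pqkkkknkn" and "pqkkqknnqq" share the prefix "pqkk" of length 4; no pair shares a longer one.
Longest shared-prefix length: 4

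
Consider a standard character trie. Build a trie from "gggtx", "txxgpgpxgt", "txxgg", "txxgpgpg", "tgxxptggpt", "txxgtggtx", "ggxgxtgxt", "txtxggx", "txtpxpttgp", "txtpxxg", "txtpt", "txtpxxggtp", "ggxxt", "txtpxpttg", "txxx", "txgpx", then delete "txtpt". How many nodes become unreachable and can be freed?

1

After clearing the end-marker at "txtpt", prune upward until reaching a node still needed by another word.
The suffix "t" (1 node) is used only by "txtpt"; the node for "txtp" still has the child "x", so pruning stops there.
Nodes removed: 1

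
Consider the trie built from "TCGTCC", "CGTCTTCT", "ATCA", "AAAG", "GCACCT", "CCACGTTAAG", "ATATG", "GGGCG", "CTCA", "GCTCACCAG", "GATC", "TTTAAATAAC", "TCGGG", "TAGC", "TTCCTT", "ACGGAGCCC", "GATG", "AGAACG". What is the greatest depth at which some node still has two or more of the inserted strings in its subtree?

3

The deepest shared node is where two words last agree before diverging.
"GATC" and "GATG" agree on "GAT" (3 characters) before diverging; nothing deeper is shared.
Longest shared-prefix length: 3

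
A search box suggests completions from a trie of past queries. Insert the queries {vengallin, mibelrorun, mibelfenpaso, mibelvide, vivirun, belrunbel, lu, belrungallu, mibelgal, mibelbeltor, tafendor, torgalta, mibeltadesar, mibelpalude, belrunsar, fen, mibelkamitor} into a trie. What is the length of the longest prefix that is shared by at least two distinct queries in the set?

6

Look for the deepest trie node that still has at least two words in its subtree.
e.g. "belrunbel" and "belrungallu" share the prefix "belrun" of length 6; no pair shares a longer one.
Longest shared-prefix length: 6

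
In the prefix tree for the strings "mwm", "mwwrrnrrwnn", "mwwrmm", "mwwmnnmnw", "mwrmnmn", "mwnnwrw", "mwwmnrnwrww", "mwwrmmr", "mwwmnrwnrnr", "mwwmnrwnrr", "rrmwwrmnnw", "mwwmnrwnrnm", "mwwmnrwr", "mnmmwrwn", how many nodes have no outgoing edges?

13

Leaves are exactly the stored words that no other stored word extends.
Those words: "mnmmwrwn", "mwm", "mwnnwrw", "mwrmnmn", "mwwmnnmnw", "mwwmnrnwrww", "mwwmnrwnrnm", "mwwmnrwnrnr", "mwwmnrwnrr", "mwwmnrwr", "mwwrmmr", "mwwrrnrrwnn", "rrmwwrmnnw"
Leaf count: 13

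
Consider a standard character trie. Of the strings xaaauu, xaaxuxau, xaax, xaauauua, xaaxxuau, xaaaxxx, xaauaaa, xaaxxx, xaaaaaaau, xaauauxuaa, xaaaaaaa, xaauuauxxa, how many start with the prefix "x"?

12

Filter for entries beginning with "x":
Matches: "xaaaaaaa", "xaaaaaaau", "xaaauu", "xaaaxxx", "xaauaaa", "xaauauua", "xaauauxuaa", "xaauuauxxa", "xaax", "xaaxuxau", "xaaxxuau", "xaaxxx"
Count: 12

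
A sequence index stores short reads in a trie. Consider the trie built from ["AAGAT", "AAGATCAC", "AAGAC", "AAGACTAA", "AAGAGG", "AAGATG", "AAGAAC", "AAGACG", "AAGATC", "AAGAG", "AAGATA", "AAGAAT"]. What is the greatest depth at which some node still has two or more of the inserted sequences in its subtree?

Look for the deepest trie node that still has at least two words in its subtree.
"AAGATC" and "AAGATCAC" agree on "AAGATC" (6 characters) before diverging; nothing deeper is shared.
Longest shared-prefix length: 6

6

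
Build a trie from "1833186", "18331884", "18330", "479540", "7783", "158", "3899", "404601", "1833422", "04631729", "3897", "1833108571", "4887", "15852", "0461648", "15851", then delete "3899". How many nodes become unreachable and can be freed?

After clearing the end-marker at "3899", prune upward until reaching a node still needed by another word.
The suffix "9" (1 node) is used only by "3899"; the node for "389" still has the child "7", so pruning stops there.
Nodes removed: 1

1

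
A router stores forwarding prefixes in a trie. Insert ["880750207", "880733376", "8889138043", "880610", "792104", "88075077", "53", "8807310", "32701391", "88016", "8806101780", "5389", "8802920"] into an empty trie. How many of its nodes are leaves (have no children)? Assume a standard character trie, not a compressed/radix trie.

A leaf is a node with no children — equivalently, the end of a word that is not a proper prefix of any other stored word.
Those words: "32701391", "5389", "792104", "88016", "8802920", "8806101780", "8807310", "880733376", "880750207", "88075077", "8889138043"
Leaf count: 11

11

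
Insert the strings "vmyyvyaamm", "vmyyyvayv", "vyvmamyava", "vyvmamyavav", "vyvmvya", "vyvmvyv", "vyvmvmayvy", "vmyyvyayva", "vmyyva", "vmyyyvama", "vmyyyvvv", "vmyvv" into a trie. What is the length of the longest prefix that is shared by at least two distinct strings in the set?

Look for the deepest trie node that still has at least two words in its subtree.
"vyvmamyava" and "vyvmamyavav" agree on "vyvmamyava" (10 characters) before diverging; nothing deeper is shared.
Longest shared-prefix length: 10

10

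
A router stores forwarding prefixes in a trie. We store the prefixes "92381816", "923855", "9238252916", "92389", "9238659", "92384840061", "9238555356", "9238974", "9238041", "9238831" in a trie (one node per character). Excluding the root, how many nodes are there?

39

Trace insertions, counting only characters that open a new branch:
  "92381816" → 8 new (9, 2, 3, 8, 1, 8, 1, 6)
  "923855" → prefix "9238" already present; 2 new (5, 5)
  "9238252916" → prefix "9238" already present; 6 new (2, 5, 2, 9, 1, 6)
  "92389" → prefix "9238" already present; 1 new (9)
  "9238659" → prefix "9238" already present; 3 new (6, 5, 9)
  "92384840061" → prefix "9238" already present; 7 new (4, 8, 4, 0, 0, 6, 1)
  "9238555356" → prefix "923855" already present; 4 new (5, 3, 5, 6)
  "9238974" → prefix "92389" already present; 2 new (7, 4)
  "9238041" → prefix "9238" already present; 3 new (0, 4, 1)
  "9238831" → prefix "9238" already present; 3 new (8, 3, 1)
Total nodes = 8 + 2 + 6 + 1 + 3 + 7 + 4 + 2 + 3 + 3 = 39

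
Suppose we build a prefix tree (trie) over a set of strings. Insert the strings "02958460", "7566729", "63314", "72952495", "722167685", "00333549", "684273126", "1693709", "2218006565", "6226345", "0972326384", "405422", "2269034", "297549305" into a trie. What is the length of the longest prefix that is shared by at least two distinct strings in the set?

2

Look for the deepest trie node that still has at least two words in its subtree.
"2218006565" and "2269034" agree on "22" (2 characters) before diverging; nothing deeper is shared.
Longest shared-prefix length: 2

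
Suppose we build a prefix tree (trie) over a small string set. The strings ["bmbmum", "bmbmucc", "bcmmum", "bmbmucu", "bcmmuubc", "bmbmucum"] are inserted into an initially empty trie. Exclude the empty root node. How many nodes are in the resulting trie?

Trie structure (* marks end of a word):
(root)
└─ b
   ├─ c
   │  └─ m
   │     └─ m
   │        └─ u
   │           ├─ m *
   │           └─ u
   │              └─ b
   │                 └─ c *
   └─ m
      └─ b
         └─ m
            └─ u
               ├─ c
               │  ├─ c *
               │  └─ u *
               │     └─ m *
               └─ m *
Counting every labelled node above: 18.

18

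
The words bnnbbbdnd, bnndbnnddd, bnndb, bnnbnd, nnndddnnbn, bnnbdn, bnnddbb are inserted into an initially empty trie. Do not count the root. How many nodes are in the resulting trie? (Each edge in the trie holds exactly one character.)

33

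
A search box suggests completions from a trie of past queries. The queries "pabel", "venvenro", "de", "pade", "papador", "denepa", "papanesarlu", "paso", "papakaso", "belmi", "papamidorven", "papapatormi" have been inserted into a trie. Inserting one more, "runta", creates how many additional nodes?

5

No existing word starts with "r", so every character of "runta" needs a new node.
5 − 0 = 5 new nodes.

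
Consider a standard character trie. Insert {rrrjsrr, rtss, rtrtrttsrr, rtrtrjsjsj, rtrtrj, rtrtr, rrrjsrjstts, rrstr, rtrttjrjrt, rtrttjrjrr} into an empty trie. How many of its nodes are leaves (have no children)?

8

Leaves are exactly the stored words that no other stored word extends.
Those words: "rrrjsrjstts", "rrrjsrr", "rrstr", "rtrtrjsjsj", "rtrtrttsrr", "rtrttjrjrr", "rtrttjrjrt", "rtss"
Leaf count: 8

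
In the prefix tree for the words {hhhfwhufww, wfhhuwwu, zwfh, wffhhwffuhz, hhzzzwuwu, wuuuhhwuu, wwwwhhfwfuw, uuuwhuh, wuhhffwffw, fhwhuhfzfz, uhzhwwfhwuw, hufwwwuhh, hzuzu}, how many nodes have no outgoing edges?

13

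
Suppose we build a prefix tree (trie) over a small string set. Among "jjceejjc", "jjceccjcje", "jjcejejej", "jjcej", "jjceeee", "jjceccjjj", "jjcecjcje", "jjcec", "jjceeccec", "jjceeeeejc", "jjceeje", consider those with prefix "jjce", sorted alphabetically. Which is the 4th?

jjcecjcje

Filter for "jjce…" and sort: "jjcec", "jjceccjcje", "jjceccjjj", "jjcecjcje", "jjceeccec", "jjceeee", "jjceeeeejc", "jjceeje", "jjceejjc", "jjcej", "jjcejejej"
The 4th is jjcecjcje.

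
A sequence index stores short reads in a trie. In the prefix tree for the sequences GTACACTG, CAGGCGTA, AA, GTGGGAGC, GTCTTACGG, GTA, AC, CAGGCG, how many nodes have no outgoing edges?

6

A leaf is a node with no children — equivalently, the end of a word that is not a proper prefix of any other stored word.
Those words: "AA", "AC", "CAGGCGTA", "GTACACTG", "GTCTTACGG", "GTGGGAGC"
Leaf count: 6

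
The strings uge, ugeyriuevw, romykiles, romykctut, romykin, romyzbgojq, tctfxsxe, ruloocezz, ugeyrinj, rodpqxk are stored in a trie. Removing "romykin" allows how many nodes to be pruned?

After clearing the end-marker at "romykin", prune upward until reaching a node still needed by another word.
The suffix "n" (1 node) is used only by "romykin"; the node for "romyki" still has the child "l", so pruning stops there.
Nodes removed: 1

1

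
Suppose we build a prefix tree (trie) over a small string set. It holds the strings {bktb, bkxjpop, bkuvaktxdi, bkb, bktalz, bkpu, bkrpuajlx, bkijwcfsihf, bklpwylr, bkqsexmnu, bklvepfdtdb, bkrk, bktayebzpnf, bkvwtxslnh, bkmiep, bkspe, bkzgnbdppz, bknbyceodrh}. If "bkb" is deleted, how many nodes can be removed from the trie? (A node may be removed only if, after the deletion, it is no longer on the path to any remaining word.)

1

A node on "bkb"'s path can go only if nothing else ends at it or branches off below it.
The suffix "b" (1 node) is used only by "bkb"; the node for "bk" still has the child "t", so pruning stops there.
Nodes removed: 1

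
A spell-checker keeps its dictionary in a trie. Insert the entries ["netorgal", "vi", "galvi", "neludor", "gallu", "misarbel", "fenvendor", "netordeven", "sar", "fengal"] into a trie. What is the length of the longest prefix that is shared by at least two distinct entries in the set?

5

Equivalently: take the maximum, over all pairs, of their longest common prefix length.
e.g. "netordeven" and "netorgal" share the prefix "netor" of length 5; no pair shares a longer one.
Longest shared-prefix length: 5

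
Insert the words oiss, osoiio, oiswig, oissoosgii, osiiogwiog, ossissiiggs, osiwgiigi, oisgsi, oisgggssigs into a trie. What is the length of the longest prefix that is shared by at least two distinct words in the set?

4

Look for the deepest trie node that still has at least two words in its subtree.
e.g. "oisgggssigs" and "oisgsi" share the prefix "oisg" of length 4; no pair shares a longer one.
Longest shared-prefix length: 4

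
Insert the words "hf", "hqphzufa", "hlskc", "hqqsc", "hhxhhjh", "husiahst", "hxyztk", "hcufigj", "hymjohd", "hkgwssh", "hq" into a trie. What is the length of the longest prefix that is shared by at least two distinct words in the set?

2

The deepest shared node is where two words last agree before diverging.
"hq" and "hqphzufa" agree on "hq" (2 characters) before diverging; nothing deeper is shared.
Longest shared-prefix length: 2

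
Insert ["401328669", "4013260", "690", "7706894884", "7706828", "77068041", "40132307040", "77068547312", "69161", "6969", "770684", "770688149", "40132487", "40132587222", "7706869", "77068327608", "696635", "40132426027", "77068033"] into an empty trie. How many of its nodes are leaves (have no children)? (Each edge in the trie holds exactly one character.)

A leaf is a node with no children — equivalently, the end of a word that is not a proper prefix of any other stored word.
Those words: "40132307040", "40132426027", "40132487", "40132587222", "4013260", "401328669", "690", "69161", "696635", "6969", "77068033", "77068041", "7706828", "77068327608", "770684", "77068547312", "7706869", "770688149", "7706894884"
Leaf count: 19

19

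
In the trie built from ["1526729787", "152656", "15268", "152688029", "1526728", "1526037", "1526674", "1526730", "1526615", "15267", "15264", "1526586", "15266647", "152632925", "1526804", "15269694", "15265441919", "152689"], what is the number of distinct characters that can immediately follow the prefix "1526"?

8

Walk "1526" from the root, arriving at one node.
Characters that immediately follow "1526" among the stored strings: {0, 3, 4, 5, 6, 7, 8, 9}.
That node has 8 child edges.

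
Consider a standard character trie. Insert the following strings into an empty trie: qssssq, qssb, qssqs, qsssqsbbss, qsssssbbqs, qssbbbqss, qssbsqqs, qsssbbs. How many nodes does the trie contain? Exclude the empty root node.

For each word, the new-node count is its length minus the longest prefix already in the trie:
  "qssssq" → 6 new (q, s, s, s, s, q)
  "qssb" → prefix "qss" already present; 1 new (b)
  "qssqs" → prefix "qss" already present; 2 new (q, s)
  "qsssqsbbss" → prefix "qsss" already present; 6 new (q, s, b, b, s, s)
  "qsssssbbqs" → prefix "qssss" already present; 5 new (s, b, b, q, s)
  "qssbbbqss" → prefix "qssb" already present; 5 new (b, b, q, s, s)
  "qssbsqqs" → prefix "qssb" already present; 4 new (s, q, q, s)
  "qsssbbs" → prefix "qsss" already present; 3 new (b, b, s)
Total nodes = 6 + 1 + 2 + 6 + 5 + 5 + 4 + 3 = 32

32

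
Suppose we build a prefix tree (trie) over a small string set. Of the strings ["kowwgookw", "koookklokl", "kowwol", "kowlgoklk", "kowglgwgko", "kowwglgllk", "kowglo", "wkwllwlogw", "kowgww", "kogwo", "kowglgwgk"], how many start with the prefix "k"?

Filter for entries beginning with "k":
Matches: "kogwo", "koookklokl", "kowglgwgk", "kowglgwgko", "kowglo", "kowgww", "kowlgoklk", "kowwglgllk", "kowwgookw", "kowwol"
Count: 10

10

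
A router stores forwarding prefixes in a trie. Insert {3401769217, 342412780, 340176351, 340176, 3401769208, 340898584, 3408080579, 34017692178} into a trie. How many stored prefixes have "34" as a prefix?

8

Traverse to the node for "34", then collect every word in that subtree.
Words under "34": 340176, 340176351, 3401769208, 3401769217, 34017692178, 3408080579, 340898584, 342412780
Count: 8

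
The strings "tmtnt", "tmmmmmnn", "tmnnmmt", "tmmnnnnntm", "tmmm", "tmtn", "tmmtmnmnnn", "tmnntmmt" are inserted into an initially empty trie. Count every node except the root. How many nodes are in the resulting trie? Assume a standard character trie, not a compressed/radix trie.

Trace insertions, counting only characters that open a new branch:
  "tmtnt" → 5 new (t, m, t, n, t)
  "tmmmmmnn" → prefix "tm" already present; 6 new (m, m, m, m, n, n)
  "tmnnmmt" → prefix "tm" already present; 5 new (n, n, m, m, t)
  "tmmnnnnntm" → prefix "tmm" already present; 7 new (n, n, n, n, n, t, m)
  "tmmm" → prefix "tmmm" already present; 0 new (none)
  "tmtn" → prefix "tmtn" already present; 0 new (none)
  "tmmtmnmnnn" → prefix "tmm" already present; 7 new (t, m, n, m, n, n, n)
  "tmnntmmt" → prefix "tmnn" already present; 4 new (t, m, m, t)
Total nodes = 5 + 6 + 5 + 7 + 0 + 0 + 7 + 4 = 34

34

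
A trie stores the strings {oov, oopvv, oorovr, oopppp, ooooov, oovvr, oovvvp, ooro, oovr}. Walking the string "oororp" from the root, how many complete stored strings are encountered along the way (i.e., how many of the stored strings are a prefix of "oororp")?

1

Check each prefix of "oororp" against the stored set — each match is an end-marker on the path.
Prefixes of the query that are stored words: "ooro"
Count: 1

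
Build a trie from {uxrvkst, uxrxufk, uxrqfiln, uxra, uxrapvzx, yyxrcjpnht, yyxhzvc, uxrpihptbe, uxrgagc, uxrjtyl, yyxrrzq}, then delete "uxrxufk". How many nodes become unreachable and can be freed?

After clearing the end-marker at "uxrxufk", prune upward until reaching a node still needed by another word.
The suffix "xufk" (4 nodes) is used only by "uxrxufk"; the node for "uxr" still has the child "v", so pruning stops there.
Nodes removed: 4

4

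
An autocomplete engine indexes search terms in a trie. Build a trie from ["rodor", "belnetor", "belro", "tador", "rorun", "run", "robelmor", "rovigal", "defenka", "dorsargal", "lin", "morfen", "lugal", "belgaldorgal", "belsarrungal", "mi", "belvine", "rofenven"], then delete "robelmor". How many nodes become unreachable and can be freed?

Walk "robelmor" from the leaf back toward the root, removing each node that no remaining word uses.
The suffix "belmor" (6 nodes) is used only by "robelmor"; the node for "ro" still has the child "d", so pruning stops there.
Nodes removed: 6

6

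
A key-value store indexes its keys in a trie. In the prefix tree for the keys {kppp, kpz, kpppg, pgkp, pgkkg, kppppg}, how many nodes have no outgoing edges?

5

A leaf is a node with no children — equivalently, the end of a word that is not a proper prefix of any other stored word.
Those words: "kpppg", "kppppg", "kpz", "pgkkg", "pgkp"
Leaf count: 5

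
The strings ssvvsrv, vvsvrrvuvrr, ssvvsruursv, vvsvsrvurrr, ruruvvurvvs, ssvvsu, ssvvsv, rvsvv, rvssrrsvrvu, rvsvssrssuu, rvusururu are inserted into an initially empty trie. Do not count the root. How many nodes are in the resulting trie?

69

For each word, the new-node count is its length minus the longest prefix already in the trie:
  "ssvvsrv" → 7 new (s, s, v, v, s, r, v)
  "vvsvrrvuvrr" → 11 new (v, v, s, v, r, r, v, u, v, r, r)
  "ssvvsruursv" → prefix "ssvvsr" already present; 5 new (u, u, r, s, v)
  "vvsvsrvurrr" → prefix "vvsv" already present; 7 new (s, r, v, u, r, r, r)
  "ruruvvurvvs" → 11 new (r, u, r, u, v, v, u, r, v, v, s)
  "ssvvsu" → prefix "ssvvs" already present; 1 new (u)
  "ssvvsv" → prefix "ssvvs" already present; 1 new (v)
  "rvsvv" → prefix "r" already present; 4 new (v, s, v, v)
  "rvssrrsvrvu" → prefix "rvs" already present; 8 new (s, r, r, s, v, r, v, u)
  "rvsvssrssuu" → prefix "rvsv" already present; 7 new (s, s, r, s, s, u, u)
  "rvusururu" → prefix "rv" already present; 7 new (u, s, u, r, u, r, u)
Total nodes = 7 + 11 + 5 + 7 + 11 + 1 + 1 + 4 + 8 + 7 + 7 = 69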